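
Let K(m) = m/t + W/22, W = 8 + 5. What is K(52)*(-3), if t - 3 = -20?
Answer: 2769/374 ≈ 7.4037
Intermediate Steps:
t = -17 (t = 3 - 20 = -17)
W = 13
K(m) = 13/22 - m/17 (K(m) = m/(-17) + 13/22 = m*(-1/17) + 13*(1/22) = -m/17 + 13/22 = 13/22 - m/17)
K(52)*(-3) = (13/22 - 1/17*52)*(-3) = (13/22 - 52/17)*(-3) = -923/374*(-3) = 2769/374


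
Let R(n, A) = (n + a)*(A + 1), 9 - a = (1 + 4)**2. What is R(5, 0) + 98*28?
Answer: 2733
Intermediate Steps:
a = -16 (a = 9 - (1 + 4)**2 = 9 - 1*5**2 = 9 - 1*25 = 9 - 25 = -16)
R(n, A) = (1 + A)*(-16 + n) (R(n, A) = (n - 16)*(A + 1) = (-16 + n)*(1 + A) = (1 + A)*(-16 + n))
R(5, 0) + 98*28 = (-16 + 5 - 16*0 + 0*5) + 98*28 = (-16 + 5 + 0 + 0) + 2744 = -11 + 2744 = 2733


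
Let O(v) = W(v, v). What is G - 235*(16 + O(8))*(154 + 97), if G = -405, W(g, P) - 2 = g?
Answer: -1534015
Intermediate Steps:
W(g, P) = 2 + g
O(v) = 2 + v
G - 235*(16 + O(8))*(154 + 97) = -405 - 235*(16 + (2 + 8))*(154 + 97) = -405 - 235*(16 + 10)*251 = -405 - 6110*251 = -405 - 235*6526 = -405 - 1533610 = -1534015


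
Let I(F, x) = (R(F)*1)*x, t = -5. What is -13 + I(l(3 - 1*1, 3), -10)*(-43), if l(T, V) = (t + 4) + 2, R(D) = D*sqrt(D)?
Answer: 417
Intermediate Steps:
R(D) = D**(3/2)
l(T, V) = 1 (l(T, V) = (-5 + 4) + 2 = -1 + 2 = 1)
I(F, x) = x*F**(3/2) (I(F, x) = (F**(3/2)*1)*x = F**(3/2)*x = x*F**(3/2))
-13 + I(l(3 - 1*1, 3), -10)*(-43) = -13 - 10*1**(3/2)*(-43) = -13 - 10*1*(-43) = -13 - 10*(-43) = -13 + 430 = 417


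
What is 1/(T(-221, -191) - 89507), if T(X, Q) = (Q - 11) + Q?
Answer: -1/89900 ≈ -1.1123e-5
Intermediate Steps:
T(X, Q) = -11 + 2*Q (T(X, Q) = (-11 + Q) + Q = -11 + 2*Q)
1/(T(-221, -191) - 89507) = 1/((-11 + 2*(-191)) - 89507) = 1/((-11 - 382) - 89507) = 1/(-393 - 89507) = 1/(-89900) = -1/89900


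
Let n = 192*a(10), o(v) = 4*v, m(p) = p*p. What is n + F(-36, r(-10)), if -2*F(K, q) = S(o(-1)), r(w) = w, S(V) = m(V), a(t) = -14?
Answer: -2696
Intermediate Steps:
m(p) = p²
S(V) = V²
F(K, q) = -8 (F(K, q) = -(4*(-1))²/2 = -½*(-4)² = -½*16 = -8)
n = -2688 (n = 192*(-14) = -2688)
n + F(-36, r(-10)) = -2688 - 8 = -2696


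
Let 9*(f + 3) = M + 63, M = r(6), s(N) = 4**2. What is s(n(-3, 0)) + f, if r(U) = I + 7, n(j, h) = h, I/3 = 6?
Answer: 205/9 ≈ 22.778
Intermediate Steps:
I = 18 (I = 3*6 = 18)
r(U) = 25 (r(U) = 18 + 7 = 25)
s(N) = 16
M = 25
f = 61/9 (f = -3 + (25 + 63)/9 = -3 + (1/9)*88 = -3 + 88/9 = 61/9 ≈ 6.7778)
s(n(-3, 0)) + f = 16 + 61/9 = 205/9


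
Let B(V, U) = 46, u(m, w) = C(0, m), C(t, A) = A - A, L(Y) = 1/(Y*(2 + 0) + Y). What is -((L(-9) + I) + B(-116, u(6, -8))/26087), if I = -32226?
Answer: 22698375719/704349 ≈ 32226.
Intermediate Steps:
L(Y) = 1/(3*Y) (L(Y) = 1/(Y*2 + Y) = 1/(2*Y + Y) = 1/(3*Y))
C(t, A) = 0
u(m, w) = 0
-((L(-9) + I) + B(-116, u(6, -8))/26087) = -(((⅓)/(-9) - 32226) + 46/26087) = -(((⅓)*(-⅑) - 32226) + 46*(1/26087)) = -((-1/27 - 32226) + 46/26087) = -(-870103/27 + 46/26087) = -1*(-22698375719/704349) = 22698375719/704349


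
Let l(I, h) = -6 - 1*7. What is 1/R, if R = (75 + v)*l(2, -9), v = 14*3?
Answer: -1/1521 ≈ -0.00065746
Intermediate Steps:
l(I, h) = -13 (l(I, h) = -6 - 7 = -13)
v = 42
R = -1521 (R = (75 + 42)*(-13) = 117*(-13) = -1521)
1/R = 1/(-1521) = -1/1521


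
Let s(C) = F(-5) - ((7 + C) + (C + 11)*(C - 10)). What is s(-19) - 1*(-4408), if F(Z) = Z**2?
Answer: 4213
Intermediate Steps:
s(C) = 18 - C - (-10 + C)*(11 + C) (s(C) = (-5)**2 - ((7 + C) + (C + 11)*(C - 10)) = 25 - ((7 + C) + (11 + C)*(-10 + C)) = 25 - ((7 + C) + (-10 + C)*(11 + C)) = 25 - (7 + C + (-10 + C)*(11 + C)) = 25 + (-7 - C - (-10 + C)*(11 + C)) = 18 - C - (-10 + C)*(11 + C))
s(-19) - 1*(-4408) = (128 - 1*(-19)**2 - 2*(-19)) - 1*(-4408) = (128 - 1*361 + 38) + 4408 = (128 - 361 + 38) + 4408 = -195 + 4408 = 4213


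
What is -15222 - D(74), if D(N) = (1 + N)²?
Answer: -20847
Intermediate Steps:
-15222 - D(74) = -15222 - (1 + 74)² = -15222 - 1*75² = -15222 - 1*5625 = -15222 - 5625 = -20847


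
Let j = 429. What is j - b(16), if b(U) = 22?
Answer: 407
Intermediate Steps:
j - b(16) = 429 - 1*22 = 429 - 22 = 407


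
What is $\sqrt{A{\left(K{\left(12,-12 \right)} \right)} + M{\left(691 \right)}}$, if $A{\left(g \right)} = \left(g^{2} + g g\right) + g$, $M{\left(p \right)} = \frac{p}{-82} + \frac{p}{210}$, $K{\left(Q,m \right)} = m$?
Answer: $\frac{2 \sqrt{1254980685}}{4305} \approx 16.458$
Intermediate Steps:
$M{\left(p \right)} = - \frac{32 p}{4305}$ ($M{\left(p \right)} = p \left(- \frac{1}{82}\right) + p \frac{1}{210} = - \frac{p}{82} + \frac{p}{210} = - \frac{32 p}{4305}$)
$A{\left(g \right)} = g + 2 g^{2}$ ($A{\left(g \right)} = \left(g^{2} + g^{2}\right) + g = 2 g^{2} + g = g + 2 g^{2}$)
$\sqrt{A{\left(K{\left(12,-12 \right)} \right)} + M{\left(691 \right)}} = \sqrt{- 12 \left(1 + 2 \left(-12\right)\right) - \frac{22112}{4305}} = \sqrt{- 12 \left(1 - 24\right) - \frac{22112}{4305}} = \sqrt{\left(-12\right) \left(-23\right) - \frac{22112}{4305}} = \sqrt{276 - \frac{22112}{4305}} = \sqrt{\frac{1166068}{4305}} = \frac{2 \sqrt{1254980685}}{4305}$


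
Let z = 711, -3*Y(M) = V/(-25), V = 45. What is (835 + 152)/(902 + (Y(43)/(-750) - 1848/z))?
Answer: 292398750/266447263 ≈ 1.0974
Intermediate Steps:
Y(M) = ⅗ (Y(M) = -15/(-25) = -15*(-1)/25 = -⅓*(-9/5) = ⅗)
(835 + 152)/(902 + (Y(43)/(-750) - 1848/z)) = (835 + 152)/(902 + ((⅗)/(-750) - 1848/711)) = 987/(902 + ((⅗)*(-1/750) - 1848*1/711)) = 987/(902 + (-1/1250 - 616/237)) = 987/(902 - 770237/296250) = 987/(266447263/296250) = 987*(296250/266447263) = 292398750/266447263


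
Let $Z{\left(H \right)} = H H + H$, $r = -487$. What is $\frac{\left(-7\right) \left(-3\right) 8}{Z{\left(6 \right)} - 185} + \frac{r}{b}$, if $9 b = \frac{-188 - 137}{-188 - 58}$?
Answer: $- \frac{11864598}{3575} \approx -3318.8$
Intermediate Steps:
$b = \frac{325}{2214}$ ($b = \frac{\left(-188 - 137\right) \frac{1}{-188 - 58}}{9} = \frac{\left(-325\right) \frac{1}{-246}}{9} = \frac{\left(-325\right) \left(- \frac{1}{246}\right)}{9} = \frac{1}{9} \cdot \frac{325}{246} = \frac{325}{2214} \approx 0.14679$)
$Z{\left(H \right)} = H + H^{2}$ ($Z{\left(H \right)} = H^{2} + H = H + H^{2}$)
$\frac{\left(-7\right) \left(-3\right) 8}{Z{\left(6 \right)} - 185} + \frac{r}{b} = \frac{\left(-7\right) \left(-3\right) 8}{6 \left(1 + 6\right) - 185} - \frac{487}{\frac{325}{2214}} = \frac{21 \cdot 8}{6 \cdot 7 - 185} - \frac{1078218}{325} = \frac{168}{42 - 185} - \frac{1078218}{325} = \frac{168}{-143} - \frac{1078218}{325} = 168 \left(- \frac{1}{143}\right) - \frac{1078218}{325} = - \frac{168}{143} - \frac{1078218}{325} = - \frac{11864598}{3575}$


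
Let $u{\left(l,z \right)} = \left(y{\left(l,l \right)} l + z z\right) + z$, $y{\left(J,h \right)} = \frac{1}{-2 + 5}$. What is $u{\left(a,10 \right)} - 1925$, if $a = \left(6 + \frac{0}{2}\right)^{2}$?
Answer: $-1803$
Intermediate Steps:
$y{\left(J,h \right)} = \frac{1}{3}$
$a = 36$ ($a = \left(6 + 0 \cdot \frac{1}{2}\right)^{2} = \left(6 + 0\right)^{2} = 6^{2} = 36$)
$u{\left(l,z \right)} = z + z^{2} + \frac{l}{3}$ ($u{\left(l,z \right)} = \left(\frac{l}{3} + z z\right) + z = \left(\frac{l}{3} + z^{2}\right) + z = \left(z^{2} + \frac{l}{3}\right) + z = z + z^{2} + \frac{l}{3}$)
$u{\left(a,10 \right)} - 1925 = \left(10 + 10^{2} + \frac{1}{3} \cdot 36\right) - 1925 = \left(10 + 100 + 12\right) - 1925 = 122 - 1925 = -1803$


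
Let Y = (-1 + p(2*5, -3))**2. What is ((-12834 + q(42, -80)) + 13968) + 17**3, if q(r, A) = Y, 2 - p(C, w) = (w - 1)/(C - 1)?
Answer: 489976/81 ≈ 6049.1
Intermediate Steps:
p(C, w) = 2 - (-1 + w)/(-1 + C) (p(C, w) = 2 - (w - 1)/(C - 1) = 2 - (-1 + w)/(-1 + C))
Y = 169/81 (Y = (-1 + (-1 - 1*(-3) + 2*(2*5))/(-1 + 2*5))**2 = (-1 + (-1 + 3 + 2*10)/(-1 + 10))**2 = (-1 + (-1 + 3 + 20)/9)**2 = (-1 + (1/9)*22)**2 = (-1 + 22/9)**2 = (13/9)**2 = 169/81 ≈ 2.0864)
q(r, A) = 169/81
((-12834 + q(42, -80)) + 13968) + 17**3 = ((-12834 + 169/81) + 13968) + 17**3 = (-1039385/81 + 13968) + 4913 = 92023/81 + 4913 = 489976/81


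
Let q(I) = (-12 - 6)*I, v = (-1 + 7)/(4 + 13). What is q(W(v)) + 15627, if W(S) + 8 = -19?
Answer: 16113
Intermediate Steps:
v = 6/17 ≈ 0.35294
W(S) = -27 (W(S) = -8 - 19 = -27)
q(I) = -18*I
q(W(v)) + 15627 = -18*(-27) + 15627 = 486 + 15627 = 16113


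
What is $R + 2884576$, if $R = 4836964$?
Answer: $7721540$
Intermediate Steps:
$R + 2884576 = 4836964 + 2884576 = 7721540$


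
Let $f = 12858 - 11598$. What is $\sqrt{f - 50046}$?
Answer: $i \sqrt{48786} \approx 220.88 i$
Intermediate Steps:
$f = 1260$ ($f = 12858 - 11598 = 1260$)
$\sqrt{f - 50046} = \sqrt{1260 - 50046} = \sqrt{-48786} = i \sqrt{48786}$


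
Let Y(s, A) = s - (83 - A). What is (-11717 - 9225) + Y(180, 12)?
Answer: -20833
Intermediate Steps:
Y(s, A) = -83 + A + s (Y(s, A) = s + (-83 + A) = -83 + A + s)
(-11717 - 9225) + Y(180, 12) = (-11717 - 9225) + (-83 + 12 + 180) = -20942 + 109 = -20833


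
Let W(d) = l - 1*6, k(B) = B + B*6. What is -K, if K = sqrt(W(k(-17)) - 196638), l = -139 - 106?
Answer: -I*sqrt(196889) ≈ -443.72*I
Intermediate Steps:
l = -245
k(B) = 7*B (k(B) = B + 6*B = 7*B)
W(d) = -251 (W(d) = -245 - 1*6 = -245 - 6 = -251)
K = I*sqrt(196889) (K = sqrt(-251 - 196638) = sqrt(-196889) = I*sqrt(196889) ≈ 443.72*I)
-K = -I*sqrt(196889)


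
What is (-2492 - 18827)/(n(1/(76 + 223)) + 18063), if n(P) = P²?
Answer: -1905939919/1614850264 ≈ -1.1803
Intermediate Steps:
(-2492 - 18827)/(n(1/(76 + 223)) + 18063) = (-2492 - 18827)/((1/(76 + 223))² + 18063) = -21319/((1/299)² + 18063) = -21319/(1/89401 + 18063) = -21319/1614850264/89401 = -21319*89401/1614850264 = -1905939919/1614850264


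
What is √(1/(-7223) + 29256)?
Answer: √1526336096401/7223 ≈ 171.04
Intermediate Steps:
√(1/(-7223) + 29256) = √(-1/7223 + 29256) = √(211316087/7223) = √1526336096401/7223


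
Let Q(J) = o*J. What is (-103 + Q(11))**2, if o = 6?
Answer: 1369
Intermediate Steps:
Q(J) = 6*J
(-103 + Q(11))**2 = (-103 + 6*11)**2 = (-103 + 66)**2 = (-37)**2 = 1369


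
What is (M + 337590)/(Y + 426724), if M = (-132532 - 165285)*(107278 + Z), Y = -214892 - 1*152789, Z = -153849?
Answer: 13869973097/59043 ≈ 2.3491e+5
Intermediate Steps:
Y = -367681 (Y = -214892 - 152789 = -367681)
M = 13869635507 (M = (-132532 - 165285)*(107278 - 153849) = -297817*(-46571) = 13869635507)
(M + 337590)/(Y + 426724) = (13869635507 + 337590)/(-367681 + 426724) = 13869973097/59043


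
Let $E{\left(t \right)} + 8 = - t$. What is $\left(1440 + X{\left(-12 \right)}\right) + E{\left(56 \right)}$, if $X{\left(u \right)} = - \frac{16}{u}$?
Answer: $\frac{4132}{3} \approx 1377.3$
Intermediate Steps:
$E{\left(t \right)} = -8 - t$
$\left(1440 + X{\left(-12 \right)}\right) + E{\left(56 \right)} = \left(1440 - \frac{16}{-12}\right) - 64 = \left(1440 - - \frac{4}{3}\right) - 64 = \left(1440 + \frac{4}{3}\right) - 64 = \frac{4324}{3} - 64 = \frac{4132}{3}$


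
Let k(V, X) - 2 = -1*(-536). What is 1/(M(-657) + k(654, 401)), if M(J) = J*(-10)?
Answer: 1/7108 ≈ 0.00014069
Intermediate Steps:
k(V, X) = 538 (k(V, X) = 2 - 1*(-536) = 2 + 536 = 538)
M(J) = -10*J
1/(M(-657) + k(654, 401)) = 1/(-10*(-657) + 538) = 1/(6570 + 538) = 1/7108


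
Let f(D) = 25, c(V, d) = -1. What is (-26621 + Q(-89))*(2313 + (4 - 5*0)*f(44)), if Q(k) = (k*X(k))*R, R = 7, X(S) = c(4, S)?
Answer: -62733174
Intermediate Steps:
X(S) = -1
Q(k) = -7*k (Q(k) = (k*(-1))*7 = -k*7 = -7*k)
(-26621 + Q(-89))*(2313 + (4 - 5*0)*f(44)) = (-26621 - 7*(-89))*(2313 + (4 - 5*0)*25) = (-26621 + 623)*(2313 + (4 + 0)*25) = -25998*(2313 + 4*25) = -25998*(2313 + 100) = -25998*2413 = -62733174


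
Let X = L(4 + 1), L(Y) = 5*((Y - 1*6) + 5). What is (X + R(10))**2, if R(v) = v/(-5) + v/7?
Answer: 18496/49 ≈ 377.47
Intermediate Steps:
R(v) = -2*v/35 (R(v) = v*(-1/5) + v*(1/7) = -v/5 + v/7 = -2*v/35)
L(Y) = -5 + 5*Y (L(Y) = 5*((Y - 6) + 5) = 5*((-6 + Y) + 5) = 5*(-1 + Y) = -5 + 5*Y)
X = 20 (X = -5 + 5*(4 + 1) = -5 + 5*5 = -5 + 25 = 20)
(X + R(10))**2 = (20 - 2/35*10)**2 = (20 - 4/7)**2 = (136/7)**2 = 18496/49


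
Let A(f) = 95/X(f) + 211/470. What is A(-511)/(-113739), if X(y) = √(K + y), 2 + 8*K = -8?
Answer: -211/53457330 + 190*I*√2049/233051211 ≈ -3.9471e-6 + 3.6904e-5*I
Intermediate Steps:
K = -5/4 (K = -¼ + (⅛)*(-8) = -¼ - 1 = -5/4 ≈ -1.2500)
X(y) = √(-5/4 + y)
A(f) = 211/470 + 190/√(-5 + 4*f) (A(f) = 95/((√(-5 + 4*f)/2)) + 211/470 = 95*(2/√(-5 + 4*f)) + 211*(1/470) = 190/√(-5 + 4*f) + 211/470 = 211/470 + 190/√(-5 + 4*f))
A(-511)/(-113739) = (211/470 + 190/√(-5 + 4*(-511)))/(-113739) = (211/470 + 190/√(-5 - 2044))*(-1/113739) = (211/470 + 190/√(-2049))*(-1/113739) = (211/470 + 190*(-I*√2049/2049))*(-1/113739) = (211/470 - 190*I*√2049/2049)*(-1/113739) = -211/53457330 + 190*I*√2049/233051211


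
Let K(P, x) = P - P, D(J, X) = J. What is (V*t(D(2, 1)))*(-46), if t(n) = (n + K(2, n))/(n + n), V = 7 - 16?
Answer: 207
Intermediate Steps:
K(P, x) = 0
V = -9
t(n) = 1/2 (t(n) = (n + 0)/(n + n) = n/((2*n)) = n*(1/(2*n)) = 1/2)
(V*t(D(2, 1)))*(-46) = -9*1/2*(-46) = -9/2*(-46) = 207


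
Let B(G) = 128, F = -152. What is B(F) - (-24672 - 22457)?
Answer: 47257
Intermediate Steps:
B(F) - (-24672 - 22457) = 128 - (-24672 - 22457) = 128 - 1*(-47129) = 128 + 47129 = 47257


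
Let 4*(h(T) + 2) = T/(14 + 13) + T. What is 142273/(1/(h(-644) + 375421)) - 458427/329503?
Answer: 474972739900568266/8896581 ≈ 5.3388e+10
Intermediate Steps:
h(T) = -2 + 7*T/27 (h(T) = -2 + (T/(14 + 13) + T)/4 = -2 + (T/27 + T)/4 = -2 + (28*T/27)/4 = -2 + 7*T/27)
142273/(1/(h(-644) + 375421)) - 458427/329503 = 142273/(1/((-2 + (7/27)*(-644)) + 375421)) - 458427/329503 = 142273/(1/((-2 - 4508/27) + 375421)) - 458427*1/329503 = 142273/(1/(-4562/27 + 375421)) - 458427/329503 = 142273/(1/(10131805/27)) - 458427/329503 = 142273/(27/10131805) - 458427/329503 = 142273*(10131805/27) - 458427/329503 = 1441482292765/27 - 458427/329503 = 474972739900568266/8896581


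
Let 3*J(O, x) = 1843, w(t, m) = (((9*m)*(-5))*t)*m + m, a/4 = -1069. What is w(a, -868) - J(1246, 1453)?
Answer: 434921533793/3 ≈ 1.4497e+11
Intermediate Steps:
a = -4276 (a = 4*(-1069) = -4276)
w(t, m) = m - 45*t*m² (w(t, m) = ((-45*m)*t)*m + m = (-45*m*t)*m + m = -45*t*m² + m = m - 45*t*m²)
J(O, x) = 1843/3 (J(O, x) = (⅓)*1843 = 1843/3)
w(a, -868) - J(1246, 1453) = -868*(1 - 45*(-868)*(-4276)) - 1*1843/3 = -868*(1 - 167020560) - 1843/3 = -868*(-167020559) - 1843/3 = 144973845212 - 1843/3 = 434921533793/3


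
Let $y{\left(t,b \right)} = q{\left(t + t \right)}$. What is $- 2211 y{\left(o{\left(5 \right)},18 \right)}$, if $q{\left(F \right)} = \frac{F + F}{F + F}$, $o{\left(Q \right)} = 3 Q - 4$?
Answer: $-2211$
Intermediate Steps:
$o{\left(Q \right)} = -4 + 3 Q$
$q{\left(F \right)} = 1$ ($q{\left(F \right)} = \frac{2 F}{2 F} = 2 F \frac{1}{2 F} = 1$)
$y{\left(t,b \right)} = 1$
$- 2211 y{\left(o{\left(5 \right)},18 \right)} = \left(-2211\right) 1 = -2211$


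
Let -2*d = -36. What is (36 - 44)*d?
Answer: -144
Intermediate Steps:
d = 18 (d = -½*(-36) = 18)
(36 - 44)*d = (36 - 44)*18 = -8*18 = -144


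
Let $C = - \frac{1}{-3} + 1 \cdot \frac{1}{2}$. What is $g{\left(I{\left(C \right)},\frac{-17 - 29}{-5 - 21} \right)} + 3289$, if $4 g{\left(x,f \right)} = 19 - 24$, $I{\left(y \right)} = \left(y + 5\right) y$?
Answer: $\frac{13151}{4} \approx 3287.8$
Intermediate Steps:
$C = \frac{5}{6}$ ($C = \left(-1\right) \left(- \frac{1}{3}\right) + 1 \cdot \frac{1}{2} = \frac{1}{3} + \frac{1}{2} = \frac{5}{6} \approx 0.83333$)
$I{\left(y \right)} = y \left(5 + y\right)$ ($I{\left(y \right)} = \left(5 + y\right) y = y \left(5 + y\right)$)
$g{\left(x,f \right)} = - \frac{5}{4}$ ($g{\left(x,f \right)} = \frac{19 - 24}{4} = \frac{1}{4} \left(-5\right) = - \frac{5}{4}$)
$g{\left(I{\left(C \right)},\frac{-17 - 29}{-5 - 21} \right)} + 3289 = - \frac{5}{4} + 3289 = \frac{13151}{4}$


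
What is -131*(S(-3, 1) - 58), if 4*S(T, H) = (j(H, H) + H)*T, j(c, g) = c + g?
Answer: 31571/4 ≈ 7892.8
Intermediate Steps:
S(T, H) = 3*H*T/4 (S(T, H) = (((H + H) + H)*T)/4 = ((2*H + H)*T)/4 = ((3*H)*T)/4 = (3*H*T)/4 = 3*H*T/4)
-131*(S(-3, 1) - 58) = -131*((¾)*1*(-3) - 58) = -131*(-9/4 - 58) = -131*(-241/4) = 31571/4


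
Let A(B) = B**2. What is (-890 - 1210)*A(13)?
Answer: -354900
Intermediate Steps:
(-890 - 1210)*A(13) = (-890 - 1210)*13**2 = -2100*169 = -354900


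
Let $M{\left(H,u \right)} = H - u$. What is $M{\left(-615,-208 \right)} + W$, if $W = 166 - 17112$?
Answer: $-17353$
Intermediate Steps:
$W = -16946$ ($W = 166 - 17112 = -16946$)
$M{\left(-615,-208 \right)} + W = \left(-615 - -208\right) - 16946 = \left(-615 + 208\right) - 16946 = -407 - 16946 = -17353$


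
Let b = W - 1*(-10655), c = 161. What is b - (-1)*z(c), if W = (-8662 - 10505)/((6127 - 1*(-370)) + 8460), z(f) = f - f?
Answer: 159347668/14957 ≈ 10654.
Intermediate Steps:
z(f) = 0
W = -19167/14957 (W = -19167/((6127 + 370) + 8460) = -19167/(6497 + 8460) = -19167/14957 ≈ -1.2815)
b = 159347668/14957 (b = -19167/14957 - 1*(-10655) = -19167/14957 + 10655 = 159347668/14957 ≈ 10654.)
b - (-1)*z(c) = 159347668/14957 - (-1)*0 = 159347668/14957 - 1*0 = 159347668/14957 + 0 = 159347668/14957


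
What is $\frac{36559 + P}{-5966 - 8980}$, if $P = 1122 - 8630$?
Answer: $- \frac{29051}{14946} \approx -1.9437$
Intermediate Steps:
$P = -7508$ ($P = 1122 - 8630 = -7508$)
$\frac{36559 + P}{-5966 - 8980} = \frac{36559 - 7508}{-5966 - 8980} = \frac{29051}{-14946} = 29051 \left(- \frac{1}{14946}\right) = - \frac{29051}{14946}$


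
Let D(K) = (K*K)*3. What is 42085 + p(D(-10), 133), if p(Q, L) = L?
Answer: 42218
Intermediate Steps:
D(K) = 3*K² (D(K) = K²*3 = 3*K²)
42085 + p(D(-10), 133) = 42085 + 133 = 42218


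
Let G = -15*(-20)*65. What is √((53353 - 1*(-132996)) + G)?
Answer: 7*√4201 ≈ 453.71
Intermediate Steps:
G = 19500 (G = 300*65 = 19500)
√((53353 - 1*(-132996)) + G) = √((53353 - 1*(-132996)) + 19500) = √((53353 + 132996) + 19500) = √(186349 + 19500) = √205849 = 7*√4201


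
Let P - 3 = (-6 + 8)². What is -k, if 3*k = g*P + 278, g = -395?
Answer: 829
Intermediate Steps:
P = 7 (P = 3 + (-6 + 8)² = 3 + 2² = 3 + 4 = 7)
k = -829 (k = (-395*7 + 278)/3 = (-2765 + 278)/3 = (⅓)*(-2487) = -829)
-k = -1*(-829) = 829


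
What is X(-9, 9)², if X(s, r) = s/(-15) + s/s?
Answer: 64/25 ≈ 2.5600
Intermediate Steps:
X(s, r) = 1 - s/15 (X(s, r) = s*(-1/15) + 1 = -s/15 + 1 = 1 - s/15)
X(-9, 9)² = (1 - 1/15*(-9))² = (1 + ⅗)² = (8/5)² = 64/25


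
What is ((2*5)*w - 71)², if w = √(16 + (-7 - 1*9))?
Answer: 5041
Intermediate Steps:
w = 0 (w = √(16 + (-7 - 9)) = √(16 - 16) = √0 = 0)
((2*5)*w - 71)² = ((2*5)*0 - 71)² = (10*0 - 71)² = (0 - 71)² = (-71)² = 5041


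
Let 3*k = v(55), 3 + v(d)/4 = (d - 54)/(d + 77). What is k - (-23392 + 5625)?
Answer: 1758538/99 ≈ 17763.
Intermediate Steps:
v(d) = -12 + 4*(-54 + d)/(77 + d) (v(d) = -12 + 4*((d - 54)/(d + 77)) = -12 + 4*((-54 + d)/(77 + d)) = -12 + 4*(-54 + d)/(77 + d))
k = -395/99 (k = (4*(-285 - 2*55)/(77 + 55))/3 = (4*(-285 - 110)/132)/3 = (4*(1/132)*(-395))/3 = (⅓)*(-395/33) = -395/99 ≈ -3.9899)
k - (-23392 + 5625) = -395/99 - (-23392 + 5625) = -395/99 - 1*(-17767) = -395/99 + 17767 = 1758538/99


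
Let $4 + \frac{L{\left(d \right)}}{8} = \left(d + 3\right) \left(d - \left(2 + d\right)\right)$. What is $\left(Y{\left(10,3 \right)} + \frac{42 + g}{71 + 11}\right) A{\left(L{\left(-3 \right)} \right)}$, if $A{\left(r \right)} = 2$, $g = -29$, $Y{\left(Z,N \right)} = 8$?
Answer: $\frac{669}{41} \approx 16.317$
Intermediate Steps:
$L{\left(d \right)} = -80 - 16 d$ ($L{\left(d \right)} = -32 + 8 \left(d + 3\right) \left(d - \left(2 + d\right)\right) = -32 + 8 \left(3 + d\right) \left(-2\right) = -32 + 8 \left(-6 - 2 d\right) = -32 - \left(48 + 16 d\right) = -80 - 16 d$)
$\left(Y{\left(10,3 \right)} + \frac{42 + g}{71 + 11}\right) A{\left(L{\left(-3 \right)} \right)} = \left(8 + \frac{42 - 29}{71 + 11}\right) 2 = \left(8 + \frac{13}{82}\right) 2 = \frac{669}{82} \cdot 2 = \frac{669}{41}$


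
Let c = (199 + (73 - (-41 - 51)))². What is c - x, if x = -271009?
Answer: 403505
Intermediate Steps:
c = 132496 (c = (199 + (73 - 1*(-92)))² = (199 + (73 + 92))² = (199 + 165)² = 364² = 132496)
c - x = 132496 - 1*(-271009) = 132496 + 271009 = 403505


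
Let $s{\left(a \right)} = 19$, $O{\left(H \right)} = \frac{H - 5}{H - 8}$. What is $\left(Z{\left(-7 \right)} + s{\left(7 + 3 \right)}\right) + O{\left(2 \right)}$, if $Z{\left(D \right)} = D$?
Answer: $\frac{25}{2} \approx 12.5$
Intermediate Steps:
$O{\left(H \right)} = \frac{-5 + H}{-8 + H}$
$\left(Z{\left(-7 \right)} + s{\left(7 + 3 \right)}\right) + O{\left(2 \right)} = \left(-7 + 19\right) + \frac{-5 + 2}{-8 + 2} = 12 + \frac{1}{-6} \left(-3\right) = 12 - - \frac{1}{2} = 12 + \frac{1}{2} = \frac{25}{2}$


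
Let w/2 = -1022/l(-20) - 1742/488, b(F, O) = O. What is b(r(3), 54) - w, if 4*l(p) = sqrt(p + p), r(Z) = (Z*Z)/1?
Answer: 7459/122 - 2044*I*sqrt(10)/5 ≈ 61.139 - 1292.7*I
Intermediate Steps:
r(Z) = Z**2 (r(Z) = Z**2*1 = Z**2)
l(p) = sqrt(2)*sqrt(p)/4 (l(p) = sqrt(p + p)/4 = sqrt(2*p)/4 = (sqrt(2)*sqrt(p))/4 = sqrt(2)*sqrt(p)/4)
w = -871/122 + 2044*I*sqrt(10)/5 (w = 2*(-1022*(-I*sqrt(10)/5) - 1742/488) = 2*(-1022*(-I*sqrt(10)/5) - 1742*1/488) = 2*(-1022*(-I*sqrt(10)/5) - 871/244) = 2*(-(-1022)*I*sqrt(10)/5 - 871/244) = 2*(1022*I*sqrt(10)/5 - 871/244) = 2*(-871/244 + 1022*I*sqrt(10)/5) = -871/122 + 2044*I*sqrt(10)/5 ≈ -7.1393 + 1292.7*I)
b(r(3), 54) - w = 54 - (-871/122 + 2044*I*sqrt(10)/5) = 54 + (871/122 - 2044*I*sqrt(10)/5) = 7459/122 - 2044*I*sqrt(10)/5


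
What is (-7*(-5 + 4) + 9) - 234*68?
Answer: -15896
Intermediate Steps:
(-7*(-5 + 4) + 9) - 234*68 = (-7*(-1) + 9) - 15912 = (7 + 9) - 15912 = 16 - 15912 = -15896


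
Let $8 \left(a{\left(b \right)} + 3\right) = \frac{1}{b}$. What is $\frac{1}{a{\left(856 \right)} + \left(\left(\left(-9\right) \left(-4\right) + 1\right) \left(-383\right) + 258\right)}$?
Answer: $- \frac{6848}{95296767} \approx -7.186 \cdot 10^{-5}$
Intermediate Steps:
$a{\left(b \right)} = -3 + \frac{1}{8 b}$
$\frac{1}{a{\left(856 \right)} + \left(\left(\left(-9\right) \left(-4\right) + 1\right) \left(-383\right) + 258\right)} = \frac{1}{\left(-3 + \frac{1}{8 \cdot 856}\right) + \left(\left(\left(-9\right) \left(-4\right) + 1\right) \left(-383\right) + 258\right)} = \frac{1}{\left(-3 + \frac{1}{8} \cdot \frac{1}{856}\right) + \left(\left(36 + 1\right) \left(-383\right) + 258\right)} = \frac{1}{\left(-3 + \frac{1}{6848}\right) + \left(37 \left(-383\right) + 258\right)} = \frac{1}{- \frac{20543}{6848} + \left(-14171 + 258\right)} = \frac{1}{- \frac{20543}{6848} - 13913} = \frac{1}{- \frac{95296767}{6848}} = - \frac{6848}{95296767}$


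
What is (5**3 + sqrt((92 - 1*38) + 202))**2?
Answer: 19881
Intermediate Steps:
(5**3 + sqrt((92 - 1*38) + 202))**2 = (125 + sqrt((92 - 38) + 202))**2 = (125 + sqrt(54 + 202))**2 = (125 + sqrt(256))**2 = (125 + 16)**2 = 141**2 = 19881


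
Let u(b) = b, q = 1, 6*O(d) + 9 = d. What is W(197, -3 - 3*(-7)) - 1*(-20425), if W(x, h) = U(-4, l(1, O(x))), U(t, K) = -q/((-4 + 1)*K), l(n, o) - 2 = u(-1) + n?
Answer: 122551/6 ≈ 20425.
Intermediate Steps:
O(d) = -3/2 + d/6
l(n, o) = 1 + n (l(n, o) = 2 + (-1 + n) = 1 + n)
U(t, K) = 1/(3*K) (U(t, K) = -1/((-4 + 1)*K) = -1/((-3*K)) = -(-1/(3*K)) = -(-1)/(3*K) = 1/(3*K))
W(x, h) = 1/6 (W(x, h) = 1/(3*(1 + 1)) = (1/3)/2 = (1/3)*(1/2) = 1/6)
W(197, -3 - 3*(-7)) - 1*(-20425) = 1/6 - 1*(-20425) = 1/6 + 20425 = 122551/6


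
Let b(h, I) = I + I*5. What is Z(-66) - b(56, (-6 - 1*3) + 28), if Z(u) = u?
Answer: -180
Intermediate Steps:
b(h, I) = 6*I (b(h, I) = I + 5*I = 6*I)
Z(-66) - b(56, (-6 - 1*3) + 28) = -66 - 6*((-6 - 1*3) + 28) = -66 - 6*((-6 - 3) + 28) = -66 - 6*(-9 + 28) = -66 - 6*19 = -66 - 1*114 = -66 - 114 = -180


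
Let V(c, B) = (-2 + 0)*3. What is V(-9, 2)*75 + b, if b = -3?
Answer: -453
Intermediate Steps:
V(c, B) = -6 (V(c, B) = -2*3 = -6)
V(-9, 2)*75 + b = -6*75 - 3 = -450 - 3 = -453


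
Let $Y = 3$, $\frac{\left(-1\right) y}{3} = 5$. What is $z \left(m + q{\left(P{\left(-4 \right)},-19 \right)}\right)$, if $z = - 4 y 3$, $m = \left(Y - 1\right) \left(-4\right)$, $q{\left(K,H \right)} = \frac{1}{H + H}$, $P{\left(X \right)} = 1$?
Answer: $- \frac{27450}{19} \approx -1444.7$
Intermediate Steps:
$y = -15$ ($y = \left(-3\right) 5 = -15$)
$q{\left(K,H \right)} = \frac{1}{2 H}$
$m = -8$ ($m = \left(3 - 1\right) \left(-4\right) = 2 \left(-4\right) = -8$)
$z = 180$ ($z = \left(-4\right) \left(-15\right) 3 = 60 \cdot 3 = 180$)
$z \left(m + q{\left(P{\left(-4 \right)},-19 \right)}\right) = 180 \left(-8 + \frac{1}{2 \left(-19\right)}\right) = 180 \left(-8 + \frac{1}{2} \left(- \frac{1}{19}\right)\right) = 180 \left(-8 - \frac{1}{38}\right) = 180 \left(- \frac{305}{38}\right) = - \frac{27450}{19}$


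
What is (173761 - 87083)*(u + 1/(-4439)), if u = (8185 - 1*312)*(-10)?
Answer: -30292441621338/4439 ≈ -6.8242e+9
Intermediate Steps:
u = -78730 (u = (8185 - 312)*(-10) = 7873*(-10) = -78730)
(173761 - 87083)*(u + 1/(-4439)) = (173761 - 87083)*(-78730 + 1/(-4439)) = 86678*(-78730 - 1/4439) = 86678*(-349482471/4439) = -30292441621338/4439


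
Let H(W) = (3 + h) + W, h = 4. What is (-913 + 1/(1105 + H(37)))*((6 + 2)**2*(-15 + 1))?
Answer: 939936256/1149 ≈ 8.1805e+5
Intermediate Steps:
H(W) = 7 + W (H(W) = (3 + 4) + W = 7 + W)
(-913 + 1/(1105 + H(37)))*((6 + 2)**2*(-15 + 1)) = (-913 + 1/(1105 + (7 + 37)))*((6 + 2)**2*(-15 + 1)) = (-913 + 1/(1105 + 44))*(8**2*(-14)) = (-913 + 1/1149)*(64*(-14)) = (-913 + 1/1149)*(-896) = -1049036/1149*(-896) = 939936256/1149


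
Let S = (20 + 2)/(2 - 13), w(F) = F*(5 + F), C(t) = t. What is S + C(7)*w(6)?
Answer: 460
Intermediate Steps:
S = -2 (S = 22/(-11) = 22*(-1/11) = -2)
S + C(7)*w(6) = -2 + 7*(6*(5 + 6)) = -2 + 7*(6*11) = -2 + 7*66 = -2 + 462 = 460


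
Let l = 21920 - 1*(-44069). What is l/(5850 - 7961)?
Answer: -65989/2111 ≈ -31.260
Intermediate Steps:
l = 65989 (l = 21920 + 44069 = 65989)
l/(5850 - 7961) = 65989/(5850 - 7961) = 65989/(-2111) = 65989*(-1/2111) = -65989/2111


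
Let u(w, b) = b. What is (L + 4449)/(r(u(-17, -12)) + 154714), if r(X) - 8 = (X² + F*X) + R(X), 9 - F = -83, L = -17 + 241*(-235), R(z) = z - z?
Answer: -17401/51254 ≈ -0.33951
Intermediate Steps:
R(z) = 0
L = -56652 (L = -17 - 56635 = -56652)
F = 92 (F = 9 - 1*(-83) = 9 + 83 = 92)
r(X) = 8 + X² + 92*X (r(X) = 8 + ((X² + 92*X) + 0) = 8 + (X² + 92*X) = 8 + X² + 92*X)
(L + 4449)/(r(u(-17, -12)) + 154714) = (-56652 + 4449)/((8 + (-12)² + 92*(-12)) + 154714) = -52203/((8 + 144 - 1104) + 154714) = -52203/(-952 + 154714) = -52203/153762 = -52203*1/153762 = -17401/51254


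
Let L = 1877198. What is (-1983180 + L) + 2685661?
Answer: 2579679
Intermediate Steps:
(-1983180 + L) + 2685661 = (-1983180 + 1877198) + 2685661 = -105982 + 2685661 = 2579679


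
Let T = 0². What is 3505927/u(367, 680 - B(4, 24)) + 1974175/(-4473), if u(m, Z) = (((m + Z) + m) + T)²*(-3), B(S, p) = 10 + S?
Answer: -553515762451/1252440000 ≈ -441.95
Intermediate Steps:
T = 0
u(m, Z) = -3*(Z + 2*m)² (u(m, Z) = (((m + Z) + m) + 0)²*(-3) = (((Z + m) + m) + 0)²*(-3) = ((Z + 2*m) + 0)²*(-3) = (Z + 2*m)²*(-3) = -3*(Z + 2*m)²)
3505927/u(367, 680 - B(4, 24)) + 1974175/(-4473) = 3505927/((-3*((680 - (10 + 4)) + 2*367)²)) + 1974175/(-4473) = 3505927/((-3*((680 - 1*14) + 734)²)) + 1974175*(-1/4473) = 3505927/((-3*((680 - 14) + 734)²)) - 282025/639 = 3505927/((-3*(666 + 734)²)) - 282025/639 = 3505927/((-3*1400²)) - 282025/639 = 3505927/((-3*1960000)) - 282025/639 = 3505927/(-5880000) - 282025/639 = 3505927*(-1/5880000) - 282025/639 = -3505927/5880000 - 282025/639 = -553515762451/1252440000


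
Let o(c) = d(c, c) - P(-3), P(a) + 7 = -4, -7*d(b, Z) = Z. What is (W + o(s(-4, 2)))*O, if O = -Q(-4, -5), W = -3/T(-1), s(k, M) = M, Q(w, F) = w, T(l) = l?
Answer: 384/7 ≈ 54.857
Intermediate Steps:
d(b, Z) = -Z/7
P(a) = -11 (P(a) = -7 - 4 = -11)
W = 3 (W = -3/(-1) = -3*(-1) = 3)
O = 4 (O = -1*(-4) = 4)
o(c) = 11 - c/7 (o(c) = -c/7 - 1*(-11) = -c/7 + 11 = 11 - c/7)
(W + o(s(-4, 2)))*O = (3 + (11 - 1/7*2))*4 = (3 + (11 - 2/7))*4 = (3 + 75/7)*4 = (96/7)*4 = 384/7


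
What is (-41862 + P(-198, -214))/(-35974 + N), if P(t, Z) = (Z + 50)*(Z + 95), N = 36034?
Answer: -11173/30 ≈ -372.43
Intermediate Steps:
P(t, Z) = (50 + Z)*(95 + Z)
(-41862 + P(-198, -214))/(-35974 + N) = (-41862 + (4750 + (-214)**2 + 145*(-214)))/(-35974 + 36034) = (-41862 + (4750 + 45796 - 31030))/60 = (-41862 + 19516)*(1/60) = -22346*1/60 = -11173/30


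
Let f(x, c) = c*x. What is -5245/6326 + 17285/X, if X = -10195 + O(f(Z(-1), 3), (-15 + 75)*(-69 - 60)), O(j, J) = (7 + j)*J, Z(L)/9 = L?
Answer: -129821663/182954246 ≈ -0.70959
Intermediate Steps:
Z(L) = 9*L
O(j, J) = J*(7 + j)
X = 144605 (X = -10195 + ((-15 + 75)*(-69 - 60))*(7 + 3*(9*(-1))) = -10195 + (60*(-129))*(7 + 3*(-9)) = -10195 - 7740*(7 - 27) = -10195 - 7740*(-20) = -10195 + 154800 = 144605)
-5245/6326 + 17285/X = -5245/6326 + 17285/144605 = -5245*1/6326 + 17285*(1/144605) = -5245/6326 + 3457/28921 = -129821663/182954246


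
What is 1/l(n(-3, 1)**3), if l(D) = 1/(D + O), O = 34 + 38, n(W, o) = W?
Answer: 45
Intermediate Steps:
O = 72
l(D) = 1/(72 + D) (l(D) = 1/(D + 72) = 1/(72 + D))
1/l(n(-3, 1)**3) = 1/(1/(72 + (-3)**3)) = 1/(1/(72 - 27)) = 1/(1/45) = 45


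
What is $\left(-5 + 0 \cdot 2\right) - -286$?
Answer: $281$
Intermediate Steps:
$\left(-5 + 0 \cdot 2\right) - -286 = \left(-5 + 0\right) + 286 = -5 + 286 = 281$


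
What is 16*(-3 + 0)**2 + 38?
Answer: 182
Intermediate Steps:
16*(-3 + 0)**2 + 38 = 16*(-3)**2 + 38 = 16*9 + 38 = 144 + 38 = 182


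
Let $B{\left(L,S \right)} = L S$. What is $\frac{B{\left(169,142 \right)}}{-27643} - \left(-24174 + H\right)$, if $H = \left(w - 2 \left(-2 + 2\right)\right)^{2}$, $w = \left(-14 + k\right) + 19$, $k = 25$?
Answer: $\frac{643339184}{27643} \approx 23273.0$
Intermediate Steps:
$w = 30$ ($w = \left(-14 + 25\right) + 19 = 11 + 19 = 30$)
$H = 900$ ($H = \left(30 - 2 \left(-2 + 2\right)\right)^{2} = \left(30 - 0\right)^{2} = \left(30 + 0\right)^{2} = 30^{2} = 900$)
$\frac{B{\left(169,142 \right)}}{-27643} - \left(-24174 + H\right) = \frac{169 \cdot 142}{-27643} + \left(24174 - 900\right) = 23998 \left(- \frac{1}{27643}\right) + \left(24174 - 900\right) = - \frac{23998}{27643} + 23274 = \frac{643339184}{27643}$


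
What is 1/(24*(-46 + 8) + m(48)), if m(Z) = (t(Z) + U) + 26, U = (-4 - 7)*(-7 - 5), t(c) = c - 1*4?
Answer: -1/710 ≈ -0.0014085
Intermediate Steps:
t(c) = -4 + c (t(c) = c - 4 = -4 + c)
U = 132 (U = -11*(-12) = 132)
m(Z) = 154 + Z (m(Z) = ((-4 + Z) + 132) + 26 = (128 + Z) + 26 = 154 + Z)
1/(24*(-46 + 8) + m(48)) = 1/(24*(-46 + 8) + (154 + 48)) = 1/(24*(-38) + 202) = 1/(-912 + 202) = 1/(-710) = -1/710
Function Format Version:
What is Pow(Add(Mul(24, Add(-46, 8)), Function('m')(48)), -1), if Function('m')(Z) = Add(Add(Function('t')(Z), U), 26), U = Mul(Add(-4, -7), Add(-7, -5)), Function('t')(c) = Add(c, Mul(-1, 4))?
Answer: Rational(-1, 710) ≈ -0.0014085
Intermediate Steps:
Function('t')(c) = Add(-4, c) (Function('t')(c) = Add(c, -4) = Add(-4, c))
U = 132 (U = Mul(-11, -12) = 132)
Function('m')(Z) = Add(154, Z) (Function('m')(Z) = Add(Add(Add(-4, Z), 132), 26) = Add(Add(128, Z), 26) = Add(154, Z))
Pow(Add(Mul(24, Add(-46, 8)), Function('m')(48)), -1) = Pow(Add(Mul(24, Add(-46, 8)), Add(154, 48)), -1) = Pow(Add(Mul(24, -38), 202), -1) = Pow(Add(-912, 202), -1) = Pow(-710, -1) = Rational(-1, 710)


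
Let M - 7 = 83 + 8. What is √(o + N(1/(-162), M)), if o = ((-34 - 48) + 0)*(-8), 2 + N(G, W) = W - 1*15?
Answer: √737 ≈ 27.148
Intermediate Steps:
M = 98 (M = 7 + (83 + 8) = 7 + 91 = 98)
N(G, W) = -17 + W (N(G, W) = -2 + (W - 1*15) = -2 + (W - 15) = -2 + (-15 + W) = -17 + W)
o = 656 (o = (-82 + 0)*(-8) = -82*(-8) = 656)
√(o + N(1/(-162), M)) = √(656 + (-17 + 98)) = √(656 + 81) = √737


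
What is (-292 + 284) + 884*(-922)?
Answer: -815056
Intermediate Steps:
(-292 + 284) + 884*(-922) = -8 - 815048 = -815056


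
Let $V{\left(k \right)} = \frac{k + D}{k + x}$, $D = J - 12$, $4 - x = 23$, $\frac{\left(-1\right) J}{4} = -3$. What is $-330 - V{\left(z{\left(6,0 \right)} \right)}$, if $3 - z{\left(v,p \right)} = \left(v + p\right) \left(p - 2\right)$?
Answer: $- \frac{1305}{4} \approx -326.25$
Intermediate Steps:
$J = 12$ ($J = \left(-4\right) \left(-3\right) = 12$)
$z{\left(v,p \right)} = 3 - \left(-2 + p\right) \left(p + v\right)$ ($z{\left(v,p \right)} = 3 - \left(v + p\right) \left(p - 2\right) = 3 - \left(p + v\right) \left(-2 + p\right) = 3 - \left(-2 + p\right) \left(p + v\right)$)
$x = -19$ ($x = 4 - 23 = -19$)
$D = 0$ ($D = 12 - 12 = 0$)
$V{\left(k \right)} = \frac{k}{-19 + k}$ ($V{\left(k \right)} = \frac{k + 0}{k - 19} = \frac{k}{-19 + k}$)
$-330 - V{\left(z{\left(6,0 \right)} \right)} = -330 - \frac{3 - 0^{2} + 2 \cdot 0 + 2 \cdot 6 - 0 \cdot 6}{-19 + \left(3 - 0^{2} + 2 \cdot 0 + 2 \cdot 6 - 0 \cdot 6\right)} = -330 - \frac{3 - 0 + 0 + 12 + 0}{-19 + \left(3 - 0 + 0 + 12 + 0\right)} = -330 - \frac{3 + 0 + 0 + 12 + 0}{-19 + \left(3 + 0 + 0 + 12 + 0\right)} = -330 - \frac{15}{-19 + 15} = -330 - \frac{15}{-4} = -330 - 15 \left(- \frac{1}{4}\right) = -330 - - \frac{15}{4} = -330 + \frac{15}{4} = - \frac{1305}{4}$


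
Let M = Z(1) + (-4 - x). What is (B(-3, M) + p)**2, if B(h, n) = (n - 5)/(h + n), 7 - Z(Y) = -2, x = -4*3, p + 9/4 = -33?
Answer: 927369/784 ≈ 1182.9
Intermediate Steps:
p = -141/4 (p = -9/4 - 33 = -141/4 ≈ -35.250)
x = -12
Z(Y) = 9 (Z(Y) = 7 - 1*(-2) = 7 + 2 = 9)
M = 17 (M = 9 + (-4 - 1*(-12)) = 9 + (-4 + 12) = 9 + 8 = 17)
B(h, n) = (-5 + n)/(h + n)
(B(-3, M) + p)**2 = ((-5 + 17)/(-3 + 17) - 141/4)**2 = (12/14 - 141/4)**2 = ((1/14)*12 - 141/4)**2 = (6/7 - 141/4)**2 = (-963/28)**2 = 927369/784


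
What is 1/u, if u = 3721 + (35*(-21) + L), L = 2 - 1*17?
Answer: 1/2971 ≈ 0.00033659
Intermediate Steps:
L = -15 (L = 2 - 17 = -15)
u = 2971 (u = 3721 + (35*(-21) - 15) = 3721 + (-735 - 15) = 3721 - 750 = 2971)
1/u = 1/2971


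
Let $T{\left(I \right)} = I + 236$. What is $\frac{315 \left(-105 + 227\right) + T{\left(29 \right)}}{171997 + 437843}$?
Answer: $\frac{7739}{121968} \approx 0.063451$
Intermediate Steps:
$T{\left(I \right)} = 236 + I$
$\frac{315 \left(-105 + 227\right) + T{\left(29 \right)}}{171997 + 437843} = \frac{315 \left(-105 + 227\right) + \left(236 + 29\right)}{171997 + 437843} = \frac{315 \cdot 122 + 265}{609840} = \left(38430 + 265\right) \frac{1}{609840} = 38695 \cdot \frac{1}{609840} = \frac{7739}{121968}$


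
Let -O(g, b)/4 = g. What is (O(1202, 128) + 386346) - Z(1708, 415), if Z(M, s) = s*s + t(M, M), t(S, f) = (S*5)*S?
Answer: -14377007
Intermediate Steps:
O(g, b) = -4*g
t(S, f) = 5*S**2 (t(S, f) = (5*S)*S = 5*S**2)
Z(M, s) = s**2 + 5*M**2 (Z(M, s) = s*s + 5*M**2 = s**2 + 5*M**2)
(O(1202, 128) + 386346) - Z(1708, 415) = (-4*1202 + 386346) - (415**2 + 5*1708**2) = (-4808 + 386346) - (172225 + 5*2917264) = 381538 - (172225 + 14586320) = 381538 - 1*14758545 = 381538 - 14758545 = -14377007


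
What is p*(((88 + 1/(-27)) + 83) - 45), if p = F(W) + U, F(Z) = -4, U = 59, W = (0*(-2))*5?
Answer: 187055/27 ≈ 6928.0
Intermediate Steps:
W = 0 (W = 0*5 = 0)
p = 55 (p = -4 + 59 = 55)
p*(((88 + 1/(-27)) + 83) - 45) = 55*(((88 + 1/(-27)) + 83) - 45) = 55*(((88 - 1/27) + 83) - 45) = 55*((2375/27 + 83) - 45) = 55*(4616/27 - 45) = 55*(3401/27) = 187055/27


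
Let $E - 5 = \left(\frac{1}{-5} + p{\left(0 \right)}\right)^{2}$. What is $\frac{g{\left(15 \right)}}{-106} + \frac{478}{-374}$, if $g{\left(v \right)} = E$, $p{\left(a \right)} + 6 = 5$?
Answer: $- \frac{663457}{495550} \approx -1.3388$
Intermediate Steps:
$p{\left(a \right)} = -1$ ($p{\left(a \right)} = -6 + 5 = -1$)
$E = \frac{161}{25}$ ($E = 5 + \left(\frac{1}{-5} - 1\right)^{2} = 5 + \left(- \frac{1}{5} - 1\right)^{2} = 5 + \left(- \frac{6}{5}\right)^{2} = 5 + \frac{36}{25} = \frac{161}{25} \approx 6.44$)
$g{\left(v \right)} = \frac{161}{25}$
$\frac{g{\left(15 \right)}}{-106} + \frac{478}{-374} = \frac{161}{25 \left(-106\right)} + \frac{478}{-374} = \frac{161}{25} \left(- \frac{1}{106}\right) + 478 \left(- \frac{1}{374}\right) = - \frac{161}{2650} - \frac{239}{187} = - \frac{663457}{495550}$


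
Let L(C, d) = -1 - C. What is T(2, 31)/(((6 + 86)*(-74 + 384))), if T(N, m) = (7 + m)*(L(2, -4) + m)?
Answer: 133/3565 ≈ 0.037307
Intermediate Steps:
T(N, m) = (-3 + m)*(7 + m) (T(N, m) = (7 + m)*((-1 - 1*2) + m) = (7 + m)*((-1 - 2) + m) = (7 + m)*(-3 + m) = (-3 + m)*(7 + m))
T(2, 31)/(((6 + 86)*(-74 + 384))) = (-21 + 31² + 4*31)/(((6 + 86)*(-74 + 384))) = (-21 + 961 + 124)/((92*310)) = 1064/28520 = 1064*(1/28520) = 133/3565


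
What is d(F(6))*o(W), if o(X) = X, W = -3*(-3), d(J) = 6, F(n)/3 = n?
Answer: 54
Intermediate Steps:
F(n) = 3*n
W = 9
d(F(6))*o(W) = 6*9 = 54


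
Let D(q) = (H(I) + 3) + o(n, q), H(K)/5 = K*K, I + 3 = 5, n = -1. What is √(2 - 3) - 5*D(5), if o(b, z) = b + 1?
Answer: -115 + I ≈ -115.0 + 1.0*I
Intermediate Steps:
I = 2 (I = -3 + 5 = 2)
o(b, z) = 1 + b
H(K) = 5*K² (H(K) = 5*(K*K) = 5*K²)
D(q) = 23 (D(q) = (5*2² + 3) + (1 - 1) = (5*4 + 3) + 0 = (20 + 3) + 0 = 23 + 0 = 23)
√(2 - 3) - 5*D(5) = √(2 - 3) - 5*23 = √(-1) - 115 = I - 115 = -115 + I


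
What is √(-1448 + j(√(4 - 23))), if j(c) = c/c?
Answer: I*√1447 ≈ 38.039*I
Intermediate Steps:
j(c) = 1
√(-1448 + j(√(4 - 23))) = √(-1448 + 1) = √(-1447) = I*√1447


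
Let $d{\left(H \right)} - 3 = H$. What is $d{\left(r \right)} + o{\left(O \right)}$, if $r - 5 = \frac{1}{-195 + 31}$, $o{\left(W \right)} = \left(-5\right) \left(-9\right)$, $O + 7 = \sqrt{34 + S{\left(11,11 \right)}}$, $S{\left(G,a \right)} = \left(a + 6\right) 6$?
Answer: $\frac{8691}{164} \approx 52.994$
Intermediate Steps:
$S{\left(G,a \right)} = 36 + 6 a$ ($S{\left(G,a \right)} = \left(6 + a\right) 6 = 36 + 6 a$)
$O = -7 + 2 \sqrt{34}$ ($O = -7 + \sqrt{34 + \left(36 + 6 \cdot 11\right)} = -7 + \sqrt{34 + \left(36 + 66\right)} = -7 + \sqrt{34 + 102} = -7 + \sqrt{136} = -7 + 2 \sqrt{34} \approx 4.6619$)
$o{\left(W \right)} = 45$
$r = \frac{819}{164}$ ($r = 5 + \frac{1}{-195 + 31} = 5 + \frac{1}{-164} = 5 - \frac{1}{164} = \frac{819}{164} \approx 4.9939$)
$d{\left(H \right)} = 3 + H$
$d{\left(r \right)} + o{\left(O \right)} = \left(3 + \frac{819}{164}\right) + 45 = \frac{1311}{164} + 45 = \frac{8691}{164}$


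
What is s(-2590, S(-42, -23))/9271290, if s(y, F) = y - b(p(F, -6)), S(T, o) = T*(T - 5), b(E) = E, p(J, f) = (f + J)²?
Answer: -1937807/4635645 ≈ -0.41802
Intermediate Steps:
p(J, f) = (J + f)²
S(T, o) = T*(-5 + T)
s(y, F) = y - (-6 + F)² (s(y, F) = y - (F - 6)² = y - (-6 + F)²)
s(-2590, S(-42, -23))/9271290 = (-2590 - (-6 - 42*(-5 - 42))²)/9271290 = (-2590 - (-6 - 42*(-47))²)*(1/9271290) = (-2590 - (-6 + 1974)²)*(1/9271290) = (-2590 - 1*1968²)*(1/9271290) = (-2590 - 1*3873024)*(1/9271290) = (-2590 - 3873024)*(1/9271290) = -3875614*1/9271290 = -1937807/4635645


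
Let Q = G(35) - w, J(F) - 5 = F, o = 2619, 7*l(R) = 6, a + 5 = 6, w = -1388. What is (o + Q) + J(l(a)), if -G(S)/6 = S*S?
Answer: -23360/7 ≈ -3337.1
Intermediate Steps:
a = 1 (a = -5 + 6 = 1)
l(R) = 6/7 (l(R) = (1/7)*6 = 6/7)
G(S) = -6*S**2 (G(S) = -6*S*S = -6*S**2)
J(F) = 5 + F
Q = -5962 (Q = -6*35**2 - 1*(-1388) = -6*1225 + 1388 = -7350 + 1388 = -5962)
(o + Q) + J(l(a)) = (2619 - 5962) + (5 + 6/7) = -3343 + 41/7 = -23360/7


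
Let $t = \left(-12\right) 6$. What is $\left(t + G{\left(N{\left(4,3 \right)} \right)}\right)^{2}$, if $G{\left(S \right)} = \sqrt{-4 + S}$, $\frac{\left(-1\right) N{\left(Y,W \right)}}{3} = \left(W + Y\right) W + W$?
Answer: $5108 - 288 i \sqrt{19} \approx 5108.0 - 1255.4 i$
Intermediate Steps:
$N{\left(Y,W \right)} = - 3 W - 3 W \left(W + Y\right)$ ($N{\left(Y,W \right)} = - 3 \left(\left(W + Y\right) W + W\right) = - 3 \left(W \left(W + Y\right) + W\right) = - 3 \left(W + W \left(W + Y\right)\right) = - 3 W - 3 W \left(W + Y\right)$)
$t = -72$
$\left(t + G{\left(N{\left(4,3 \right)} \right)}\right)^{2} = \left(-72 + \sqrt{-4 - 9 \left(1 + 3 + 4\right)}\right)^{2} = \left(-72 + \sqrt{-4 - 9 \cdot 8}\right)^{2} = \left(-72 + \sqrt{-4 - 72}\right)^{2} = \left(-72 + \sqrt{-76}\right)^{2} = \left(-72 + 2 i \sqrt{19}\right)^{2}$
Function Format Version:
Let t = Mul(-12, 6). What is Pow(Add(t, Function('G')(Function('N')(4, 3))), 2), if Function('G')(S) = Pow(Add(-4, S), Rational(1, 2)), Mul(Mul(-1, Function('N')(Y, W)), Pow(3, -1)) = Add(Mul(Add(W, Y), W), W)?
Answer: Add(5108, Mul(-288, I, Pow(19, Rational(1, 2)))) ≈ Add(5108.0, Mul(-1255.4, I))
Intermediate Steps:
Function('N')(Y, W) = Add(Mul(-3, W), Mul(-3, W, Add(W, Y))) (Function('N')(Y, W) = Mul(-3, Add(Mul(Add(W, Y), W), W)) = Mul(-3, Add(Mul(W, Add(W, Y)), W)) = Mul(-3, Add(W, Mul(W, Add(W, Y)))) = Add(Mul(-3, W), Mul(-3, W, Add(W, Y))))
t = -72
Pow(Add(t, Function('G')(Function('N')(4, 3))), 2) = Pow(Add(-72, Pow(Add(-4, Mul(-3, 3, Add(1, 3, 4))), Rational(1, 2))), 2) = Pow(Add(-72, Pow(Add(-4, Mul(-3, 3, 8)), Rational(1, 2))), 2) = Pow(Add(-72, Pow(Add(-4, -72), Rational(1, 2))), 2) = Pow(Add(-72, Pow(-76, Rational(1, 2))), 2) = Pow(Add(-72, Mul(2, I, Pow(19, Rational(1, 2)))), 2)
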